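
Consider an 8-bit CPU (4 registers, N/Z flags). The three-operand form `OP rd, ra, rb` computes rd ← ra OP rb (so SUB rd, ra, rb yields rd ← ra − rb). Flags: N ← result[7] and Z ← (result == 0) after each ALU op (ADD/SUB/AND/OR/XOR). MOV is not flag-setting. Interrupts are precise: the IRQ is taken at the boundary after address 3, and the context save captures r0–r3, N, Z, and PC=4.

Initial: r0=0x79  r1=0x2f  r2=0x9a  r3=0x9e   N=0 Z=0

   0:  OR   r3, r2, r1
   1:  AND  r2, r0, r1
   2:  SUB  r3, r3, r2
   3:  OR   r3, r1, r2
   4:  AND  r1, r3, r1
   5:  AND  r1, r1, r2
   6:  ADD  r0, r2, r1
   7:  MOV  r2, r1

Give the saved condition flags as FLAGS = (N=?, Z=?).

after  0: r0=0x79 r1=0x2f r2=0x9a r3=0xbf  N=1 Z=0
after  1: r0=0x79 r1=0x2f r2=0x29 r3=0xbf  N=0 Z=0
after  2: r0=0x79 r1=0x2f r2=0x29 r3=0x96  N=1 Z=0
after  3: r0=0x79 r1=0x2f r2=0x29 r3=0x2f  N=0 Z=0
-- IRQ taken; context saved, return-PC = 4 --

FLAGS = (N=0, Z=0)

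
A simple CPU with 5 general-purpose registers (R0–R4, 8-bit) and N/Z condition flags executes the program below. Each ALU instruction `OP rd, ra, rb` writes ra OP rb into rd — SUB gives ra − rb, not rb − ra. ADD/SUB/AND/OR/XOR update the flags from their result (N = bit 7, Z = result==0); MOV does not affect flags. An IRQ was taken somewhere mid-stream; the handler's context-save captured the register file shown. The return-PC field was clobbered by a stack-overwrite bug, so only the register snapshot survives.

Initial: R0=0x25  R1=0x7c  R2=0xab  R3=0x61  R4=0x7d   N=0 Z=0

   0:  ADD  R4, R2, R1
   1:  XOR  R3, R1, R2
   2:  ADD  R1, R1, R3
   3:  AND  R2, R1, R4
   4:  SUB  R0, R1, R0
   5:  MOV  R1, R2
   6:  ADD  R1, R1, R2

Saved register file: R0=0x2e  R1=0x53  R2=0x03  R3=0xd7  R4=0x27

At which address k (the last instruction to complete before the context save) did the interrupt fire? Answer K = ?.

after  0: R0=0x25 R1=0x7c R2=0xab R3=0x61 R4=0x27  N=0 Z=0
after  1: R0=0x25 R1=0x7c R2=0xab R3=0xd7 R4=0x27  N=1 Z=0
after  2: R0=0x25 R1=0x53 R2=0xab R3=0xd7 R4=0x27  N=0 Z=0
after  3: R0=0x25 R1=0x53 R2=0x03 R3=0xd7 R4=0x27  N=0 Z=0
after  4: R0=0x2e R1=0x53 R2=0x03 R3=0xd7 R4=0x27  N=0 Z=0
-- IRQ taken; context saved, return-PC = 5 --

K = 4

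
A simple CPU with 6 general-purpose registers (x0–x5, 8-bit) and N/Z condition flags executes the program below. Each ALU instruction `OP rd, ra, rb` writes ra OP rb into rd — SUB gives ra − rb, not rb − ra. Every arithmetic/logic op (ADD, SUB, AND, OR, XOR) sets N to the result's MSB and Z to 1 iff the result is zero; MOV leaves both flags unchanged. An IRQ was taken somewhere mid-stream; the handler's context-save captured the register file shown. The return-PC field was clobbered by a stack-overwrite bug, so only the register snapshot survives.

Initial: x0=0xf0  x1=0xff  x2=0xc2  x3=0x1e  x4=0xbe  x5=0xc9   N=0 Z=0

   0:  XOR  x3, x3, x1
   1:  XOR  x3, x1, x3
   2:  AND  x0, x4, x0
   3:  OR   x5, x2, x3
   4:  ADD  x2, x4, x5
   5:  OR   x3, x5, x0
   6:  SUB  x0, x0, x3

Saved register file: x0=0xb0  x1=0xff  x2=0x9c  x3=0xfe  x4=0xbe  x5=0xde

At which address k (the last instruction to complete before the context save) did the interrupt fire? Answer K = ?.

K = 5

after  0: x0=0xf0 x1=0xff x2=0xc2 x3=0xe1 x4=0xbe x5=0xc9  N=1 Z=0
after  1: x0=0xf0 x1=0xff x2=0xc2 x3=0x1e x4=0xbe x5=0xc9  N=0 Z=0
after  2: x0=0xb0 x1=0xff x2=0xc2 x3=0x1e x4=0xbe x5=0xc9  N=1 Z=0
after  3: x0=0xb0 x1=0xff x2=0xc2 x3=0x1e x4=0xbe x5=0xde  N=1 Z=0
after  4: x0=0xb0 x1=0xff x2=0x9c x3=0x1e x4=0xbe x5=0xde  N=1 Z=0
after  5: x0=0xb0 x1=0xff x2=0x9c x3=0xfe x4=0xbe x5=0xde  N=1 Z=0
-- IRQ taken; context saved, return-PC = 6 --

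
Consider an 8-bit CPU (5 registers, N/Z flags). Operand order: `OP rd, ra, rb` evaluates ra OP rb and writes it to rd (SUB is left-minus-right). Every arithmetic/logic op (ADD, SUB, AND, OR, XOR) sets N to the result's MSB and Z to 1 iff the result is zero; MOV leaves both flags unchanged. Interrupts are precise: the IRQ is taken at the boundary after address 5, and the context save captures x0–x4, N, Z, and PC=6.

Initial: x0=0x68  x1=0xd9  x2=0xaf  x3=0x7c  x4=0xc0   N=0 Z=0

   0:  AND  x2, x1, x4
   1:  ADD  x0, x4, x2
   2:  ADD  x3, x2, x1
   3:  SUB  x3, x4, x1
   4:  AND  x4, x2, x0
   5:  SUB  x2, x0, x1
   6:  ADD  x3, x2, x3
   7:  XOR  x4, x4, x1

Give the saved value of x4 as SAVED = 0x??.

SAVED = 0x80

after  0: x0=0x68 x1=0xd9 x2=0xc0 x3=0x7c x4=0xc0  N=1 Z=0
after  1: x0=0x80 x1=0xd9 x2=0xc0 x3=0x7c x4=0xc0  N=1 Z=0
after  2: x0=0x80 x1=0xd9 x2=0xc0 x3=0x99 x4=0xc0  N=1 Z=0
after  3: x0=0x80 x1=0xd9 x2=0xc0 x3=0xe7 x4=0xc0  N=1 Z=0
after  4: x0=0x80 x1=0xd9 x2=0xc0 x3=0xe7 x4=0x80  N=1 Z=0
after  5: x0=0x80 x1=0xd9 x2=0xa7 x3=0xe7 x4=0x80  N=1 Z=0
-- IRQ taken; context saved, return-PC = 6 --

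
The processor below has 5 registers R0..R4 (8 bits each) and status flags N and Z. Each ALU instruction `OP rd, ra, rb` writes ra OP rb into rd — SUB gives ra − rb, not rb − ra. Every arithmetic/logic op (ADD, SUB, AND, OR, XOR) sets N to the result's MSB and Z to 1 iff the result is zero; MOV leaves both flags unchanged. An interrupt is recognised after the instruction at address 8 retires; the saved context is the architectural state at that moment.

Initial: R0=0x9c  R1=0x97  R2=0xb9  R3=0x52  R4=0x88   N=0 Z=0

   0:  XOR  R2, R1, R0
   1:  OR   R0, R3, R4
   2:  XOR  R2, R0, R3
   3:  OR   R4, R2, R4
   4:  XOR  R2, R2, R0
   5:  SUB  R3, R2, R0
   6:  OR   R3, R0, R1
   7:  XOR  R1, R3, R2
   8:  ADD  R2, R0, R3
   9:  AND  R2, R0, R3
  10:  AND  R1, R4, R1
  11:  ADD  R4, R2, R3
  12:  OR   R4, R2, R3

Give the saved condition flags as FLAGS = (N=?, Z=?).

FLAGS = (N=1, Z=0)

after  0: R0=0x9c R1=0x97 R2=0x0b R3=0x52 R4=0x88  N=0 Z=0
after  1: R0=0xda R1=0x97 R2=0x0b R3=0x52 R4=0x88  N=1 Z=0
after  2: R0=0xda R1=0x97 R2=0x88 R3=0x52 R4=0x88  N=1 Z=0
after  3: R0=0xda R1=0x97 R2=0x88 R3=0x52 R4=0x88  N=1 Z=0
after  4: R0=0xda R1=0x97 R2=0x52 R3=0x52 R4=0x88  N=0 Z=0
after  5: R0=0xda R1=0x97 R2=0x52 R3=0x78 R4=0x88  N=0 Z=0
after  6: R0=0xda R1=0x97 R2=0x52 R3=0xdf R4=0x88  N=1 Z=0
after  7: R0=0xda R1=0x8d R2=0x52 R3=0xdf R4=0x88  N=1 Z=0
after  8: R0=0xda R1=0x8d R2=0xb9 R3=0xdf R4=0x88  N=1 Z=0
-- IRQ taken; context saved, return-PC = 9 --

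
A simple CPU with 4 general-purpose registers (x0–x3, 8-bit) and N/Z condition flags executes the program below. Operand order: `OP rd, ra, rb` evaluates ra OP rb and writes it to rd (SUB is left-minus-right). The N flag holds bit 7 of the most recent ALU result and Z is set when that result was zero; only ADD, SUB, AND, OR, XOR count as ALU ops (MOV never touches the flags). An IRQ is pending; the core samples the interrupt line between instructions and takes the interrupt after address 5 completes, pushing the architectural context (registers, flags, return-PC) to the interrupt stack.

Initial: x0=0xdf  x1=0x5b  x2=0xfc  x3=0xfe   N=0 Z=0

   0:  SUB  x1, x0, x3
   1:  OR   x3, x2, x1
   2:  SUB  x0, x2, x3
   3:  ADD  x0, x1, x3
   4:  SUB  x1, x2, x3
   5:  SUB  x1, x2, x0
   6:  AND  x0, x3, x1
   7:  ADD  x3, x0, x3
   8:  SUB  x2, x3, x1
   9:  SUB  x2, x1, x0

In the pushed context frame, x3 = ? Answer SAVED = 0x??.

after  0: x0=0xdf x1=0xe1 x2=0xfc x3=0xfe  N=1 Z=0
after  1: x0=0xdf x1=0xe1 x2=0xfc x3=0xfd  N=1 Z=0
after  2: x0=0xff x1=0xe1 x2=0xfc x3=0xfd  N=1 Z=0
after  3: x0=0xde x1=0xe1 x2=0xfc x3=0xfd  N=1 Z=0
after  4: x0=0xde x1=0xff x2=0xfc x3=0xfd  N=1 Z=0
after  5: x0=0xde x1=0x1e x2=0xfc x3=0xfd  N=0 Z=0
-- IRQ taken; context saved, return-PC = 6 --

SAVED = 0xfd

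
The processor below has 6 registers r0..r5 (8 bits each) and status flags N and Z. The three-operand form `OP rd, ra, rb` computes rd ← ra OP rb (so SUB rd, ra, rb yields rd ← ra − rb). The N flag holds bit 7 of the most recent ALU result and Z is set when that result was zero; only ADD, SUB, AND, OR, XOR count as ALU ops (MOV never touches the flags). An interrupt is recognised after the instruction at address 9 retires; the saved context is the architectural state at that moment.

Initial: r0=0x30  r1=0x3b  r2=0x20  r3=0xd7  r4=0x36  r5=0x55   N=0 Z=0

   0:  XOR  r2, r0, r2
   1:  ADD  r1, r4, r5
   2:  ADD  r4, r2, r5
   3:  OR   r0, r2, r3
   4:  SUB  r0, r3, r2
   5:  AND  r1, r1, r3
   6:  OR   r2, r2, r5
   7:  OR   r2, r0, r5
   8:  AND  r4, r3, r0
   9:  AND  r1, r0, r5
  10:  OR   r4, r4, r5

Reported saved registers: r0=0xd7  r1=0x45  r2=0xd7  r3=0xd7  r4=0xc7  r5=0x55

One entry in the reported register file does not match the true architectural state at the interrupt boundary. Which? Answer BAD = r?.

after  0: r0=0x30 r1=0x3b r2=0x10 r3=0xd7 r4=0x36 r5=0x55  N=0 Z=0
after  1: r0=0x30 r1=0x8b r2=0x10 r3=0xd7 r4=0x36 r5=0x55  N=1 Z=0
after  2: r0=0x30 r1=0x8b r2=0x10 r3=0xd7 r4=0x65 r5=0x55  N=0 Z=0
after  3: r0=0xd7 r1=0x8b r2=0x10 r3=0xd7 r4=0x65 r5=0x55  N=1 Z=0
after  4: r0=0xc7 r1=0x8b r2=0x10 r3=0xd7 r4=0x65 r5=0x55  N=1 Z=0
after  5: r0=0xc7 r1=0x83 r2=0x10 r3=0xd7 r4=0x65 r5=0x55  N=1 Z=0
after  6: r0=0xc7 r1=0x83 r2=0x55 r3=0xd7 r4=0x65 r5=0x55  N=0 Z=0
after  7: r0=0xc7 r1=0x83 r2=0xd7 r3=0xd7 r4=0x65 r5=0x55  N=1 Z=0
after  8: r0=0xc7 r1=0x83 r2=0xd7 r3=0xd7 r4=0xc7 r5=0x55  N=1 Z=0
after  9: r0=0xc7 r1=0x45 r2=0xd7 r3=0xd7 r4=0xc7 r5=0x55  N=0 Z=0
-- IRQ taken; context saved, return-PC = 10 --
mismatch: r0: reported 0xd7 vs actual 0xc7

BAD = r0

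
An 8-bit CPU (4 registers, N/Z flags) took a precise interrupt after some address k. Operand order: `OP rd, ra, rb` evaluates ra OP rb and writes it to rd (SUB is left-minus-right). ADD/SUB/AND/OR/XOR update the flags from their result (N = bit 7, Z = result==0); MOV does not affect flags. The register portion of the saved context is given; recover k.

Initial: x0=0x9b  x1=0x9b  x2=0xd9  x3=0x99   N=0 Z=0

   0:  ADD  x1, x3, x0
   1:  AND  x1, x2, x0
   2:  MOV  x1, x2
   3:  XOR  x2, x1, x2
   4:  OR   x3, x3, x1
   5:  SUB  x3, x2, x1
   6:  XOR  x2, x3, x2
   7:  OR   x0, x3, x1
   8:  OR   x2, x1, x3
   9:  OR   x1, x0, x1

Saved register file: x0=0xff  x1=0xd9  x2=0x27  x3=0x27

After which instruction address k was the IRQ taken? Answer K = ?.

K = 7

after  0: x0=0x9b x1=0x34 x2=0xd9 x3=0x99  N=0 Z=0
after  1: x0=0x9b x1=0x99 x2=0xd9 x3=0x99  N=1 Z=0
after  2: x0=0x9b x1=0xd9 x2=0xd9 x3=0x99  N=1 Z=0
after  3: x0=0x9b x1=0xd9 x2=0x00 x3=0x99  N=0 Z=1
after  4: x0=0x9b x1=0xd9 x2=0x00 x3=0xd9  N=1 Z=0
after  5: x0=0x9b x1=0xd9 x2=0x00 x3=0x27  N=0 Z=0
after  6: x0=0x9b x1=0xd9 x2=0x27 x3=0x27  N=0 Z=0
after  7: x0=0xff x1=0xd9 x2=0x27 x3=0x27  N=1 Z=0
-- IRQ taken; context saved, return-PC = 8 --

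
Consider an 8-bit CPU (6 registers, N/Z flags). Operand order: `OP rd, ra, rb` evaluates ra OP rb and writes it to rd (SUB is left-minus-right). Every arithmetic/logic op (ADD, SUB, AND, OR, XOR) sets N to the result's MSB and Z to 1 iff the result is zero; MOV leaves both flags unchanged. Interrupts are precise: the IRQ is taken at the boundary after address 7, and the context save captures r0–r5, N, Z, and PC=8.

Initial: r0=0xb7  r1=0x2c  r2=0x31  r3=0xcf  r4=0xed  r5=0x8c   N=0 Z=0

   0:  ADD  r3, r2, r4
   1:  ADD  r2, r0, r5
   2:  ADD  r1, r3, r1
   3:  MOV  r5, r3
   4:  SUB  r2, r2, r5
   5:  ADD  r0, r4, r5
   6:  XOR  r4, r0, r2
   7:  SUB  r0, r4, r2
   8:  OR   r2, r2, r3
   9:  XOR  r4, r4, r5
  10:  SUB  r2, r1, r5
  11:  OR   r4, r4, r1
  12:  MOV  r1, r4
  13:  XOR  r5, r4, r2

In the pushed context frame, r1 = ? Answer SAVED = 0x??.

after  0: r0=0xb7 r1=0x2c r2=0x31 r3=0x1e r4=0xed r5=0x8c  N=0 Z=0
after  1: r0=0xb7 r1=0x2c r2=0x43 r3=0x1e r4=0xed r5=0x8c  N=0 Z=0
after  2: r0=0xb7 r1=0x4a r2=0x43 r3=0x1e r4=0xed r5=0x8c  N=0 Z=0
after  3: r0=0xb7 r1=0x4a r2=0x43 r3=0x1e r4=0xed r5=0x1e  N=0 Z=0
after  4: r0=0xb7 r1=0x4a r2=0x25 r3=0x1e r4=0xed r5=0x1e  N=0 Z=0
after  5: r0=0x0b r1=0x4a r2=0x25 r3=0x1e r4=0xed r5=0x1e  N=0 Z=0
after  6: r0=0x0b r1=0x4a r2=0x25 r3=0x1e r4=0x2e r5=0x1e  N=0 Z=0
after  7: r0=0x09 r1=0x4a r2=0x25 r3=0x1e r4=0x2e r5=0x1e  N=0 Z=0
-- IRQ taken; context saved, return-PC = 8 --

SAVED = 0x4a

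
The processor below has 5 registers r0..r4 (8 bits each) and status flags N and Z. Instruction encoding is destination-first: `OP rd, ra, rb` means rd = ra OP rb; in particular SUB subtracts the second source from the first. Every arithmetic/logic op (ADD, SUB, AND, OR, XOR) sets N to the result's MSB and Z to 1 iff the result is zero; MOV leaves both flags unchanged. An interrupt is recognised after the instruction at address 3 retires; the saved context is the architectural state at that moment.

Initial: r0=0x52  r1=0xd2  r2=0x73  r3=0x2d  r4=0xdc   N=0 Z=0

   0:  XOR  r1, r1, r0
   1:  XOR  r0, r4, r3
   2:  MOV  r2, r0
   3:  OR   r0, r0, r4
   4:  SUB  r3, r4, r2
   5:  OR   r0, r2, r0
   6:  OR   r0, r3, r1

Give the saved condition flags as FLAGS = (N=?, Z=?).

FLAGS = (N=1, Z=0)

after  0: r0=0x52 r1=0x80 r2=0x73 r3=0x2d r4=0xdc  N=1 Z=0
after  1: r0=0xf1 r1=0x80 r2=0x73 r3=0x2d r4=0xdc  N=1 Z=0
after  2: r0=0xf1 r1=0x80 r2=0xf1 r3=0x2d r4=0xdc  N=1 Z=0
after  3: r0=0xfd r1=0x80 r2=0xf1 r3=0x2d r4=0xdc  N=1 Z=0
-- IRQ taken; context saved, return-PC = 4 --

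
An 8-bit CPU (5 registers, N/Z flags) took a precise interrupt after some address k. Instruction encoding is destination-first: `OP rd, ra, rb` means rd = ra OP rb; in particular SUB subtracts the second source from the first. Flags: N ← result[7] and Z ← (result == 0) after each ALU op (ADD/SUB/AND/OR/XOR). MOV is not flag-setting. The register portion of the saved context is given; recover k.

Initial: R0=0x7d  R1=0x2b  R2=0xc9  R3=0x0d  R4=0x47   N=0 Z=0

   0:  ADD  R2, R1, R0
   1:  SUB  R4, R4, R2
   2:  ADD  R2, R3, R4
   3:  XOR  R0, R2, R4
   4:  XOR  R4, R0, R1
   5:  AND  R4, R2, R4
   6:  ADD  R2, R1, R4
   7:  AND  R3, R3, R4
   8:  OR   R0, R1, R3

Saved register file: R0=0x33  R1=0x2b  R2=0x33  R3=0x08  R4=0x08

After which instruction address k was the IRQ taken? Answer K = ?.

after  0: R0=0x7d R1=0x2b R2=0xa8 R3=0x0d R4=0x47  N=1 Z=0
after  1: R0=0x7d R1=0x2b R2=0xa8 R3=0x0d R4=0x9f  N=1 Z=0
after  2: R0=0x7d R1=0x2b R2=0xac R3=0x0d R4=0x9f  N=1 Z=0
after  3: R0=0x33 R1=0x2b R2=0xac R3=0x0d R4=0x9f  N=0 Z=0
after  4: R0=0x33 R1=0x2b R2=0xac R3=0x0d R4=0x18  N=0 Z=0
after  5: R0=0x33 R1=0x2b R2=0xac R3=0x0d R4=0x08  N=0 Z=0
after  6: R0=0x33 R1=0x2b R2=0x33 R3=0x0d R4=0x08  N=0 Z=0
after  7: R0=0x33 R1=0x2b R2=0x33 R3=0x08 R4=0x08  N=0 Z=0
-- IRQ taken; context saved, return-PC = 8 --

K = 7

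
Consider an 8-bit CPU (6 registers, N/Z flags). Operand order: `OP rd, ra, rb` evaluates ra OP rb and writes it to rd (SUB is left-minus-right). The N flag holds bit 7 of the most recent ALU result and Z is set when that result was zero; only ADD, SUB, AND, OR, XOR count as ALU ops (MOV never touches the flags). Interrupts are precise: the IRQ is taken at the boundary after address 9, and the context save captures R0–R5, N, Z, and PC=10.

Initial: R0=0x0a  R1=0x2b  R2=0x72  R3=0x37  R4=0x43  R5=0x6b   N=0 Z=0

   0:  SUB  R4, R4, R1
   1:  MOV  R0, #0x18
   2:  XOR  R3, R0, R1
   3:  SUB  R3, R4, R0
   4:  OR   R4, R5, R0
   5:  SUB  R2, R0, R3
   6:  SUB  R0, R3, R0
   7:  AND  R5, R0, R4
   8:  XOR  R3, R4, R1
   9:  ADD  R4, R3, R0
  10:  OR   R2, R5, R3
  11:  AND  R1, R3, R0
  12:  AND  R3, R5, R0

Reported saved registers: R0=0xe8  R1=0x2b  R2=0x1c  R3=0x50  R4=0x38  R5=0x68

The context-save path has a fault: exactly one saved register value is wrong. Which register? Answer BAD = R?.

after  0: R0=0x0a R1=0x2b R2=0x72 R3=0x37 R4=0x18 R5=0x6b  N=0 Z=0
after  1: R0=0x18 R1=0x2b R2=0x72 R3=0x37 R4=0x18 R5=0x6b  N=0 Z=0
after  2: R0=0x18 R1=0x2b R2=0x72 R3=0x33 R4=0x18 R5=0x6b  N=0 Z=0
after  3: R0=0x18 R1=0x2b R2=0x72 R3=0x00 R4=0x18 R5=0x6b  N=0 Z=1
after  4: R0=0x18 R1=0x2b R2=0x72 R3=0x00 R4=0x7b R5=0x6b  N=0 Z=0
after  5: R0=0x18 R1=0x2b R2=0x18 R3=0x00 R4=0x7b R5=0x6b  N=0 Z=0
after  6: R0=0xe8 R1=0x2b R2=0x18 R3=0x00 R4=0x7b R5=0x6b  N=1 Z=0
after  7: R0=0xe8 R1=0x2b R2=0x18 R3=0x00 R4=0x7b R5=0x68  N=0 Z=0
after  8: R0=0xe8 R1=0x2b R2=0x18 R3=0x50 R4=0x7b R5=0x68  N=0 Z=0
after  9: R0=0xe8 R1=0x2b R2=0x18 R3=0x50 R4=0x38 R5=0x68  N=0 Z=0
-- IRQ taken; context saved, return-PC = 10 --
mismatch: R2: reported 0x1c vs actual 0x18

BAD = R2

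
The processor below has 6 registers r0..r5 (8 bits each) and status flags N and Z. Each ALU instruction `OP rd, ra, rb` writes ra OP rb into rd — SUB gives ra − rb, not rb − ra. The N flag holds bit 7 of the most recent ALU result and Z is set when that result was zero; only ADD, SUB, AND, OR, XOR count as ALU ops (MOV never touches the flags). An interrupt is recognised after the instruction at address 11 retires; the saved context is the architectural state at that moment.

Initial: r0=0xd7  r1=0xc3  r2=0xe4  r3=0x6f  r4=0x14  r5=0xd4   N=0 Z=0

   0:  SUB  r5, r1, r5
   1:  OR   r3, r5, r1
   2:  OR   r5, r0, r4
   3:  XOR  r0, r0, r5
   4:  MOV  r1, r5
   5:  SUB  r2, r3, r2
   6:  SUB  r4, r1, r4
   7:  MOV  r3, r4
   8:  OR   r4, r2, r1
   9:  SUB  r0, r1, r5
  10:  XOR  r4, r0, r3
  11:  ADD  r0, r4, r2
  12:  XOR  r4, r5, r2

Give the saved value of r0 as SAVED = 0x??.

SAVED = 0xce

after  0: r0=0xd7 r1=0xc3 r2=0xe4 r3=0x6f r4=0x14 r5=0xef  N=1 Z=0
after  1: r0=0xd7 r1=0xc3 r2=0xe4 r3=0xef r4=0x14 r5=0xef  N=1 Z=0
after  2: r0=0xd7 r1=0xc3 r2=0xe4 r3=0xef r4=0x14 r5=0xd7  N=1 Z=0
after  3: r0=0x00 r1=0xc3 r2=0xe4 r3=0xef r4=0x14 r5=0xd7  N=0 Z=1
after  4: r0=0x00 r1=0xd7 r2=0xe4 r3=0xef r4=0x14 r5=0xd7  N=0 Z=1
after  5: r0=0x00 r1=0xd7 r2=0x0b r3=0xef r4=0x14 r5=0xd7  N=0 Z=0
after  6: r0=0x00 r1=0xd7 r2=0x0b r3=0xef r4=0xc3 r5=0xd7  N=1 Z=0
after  7: r0=0x00 r1=0xd7 r2=0x0b r3=0xc3 r4=0xc3 r5=0xd7  N=1 Z=0
after  8: r0=0x00 r1=0xd7 r2=0x0b r3=0xc3 r4=0xdf r5=0xd7  N=1 Z=0
after  9: r0=0x00 r1=0xd7 r2=0x0b r3=0xc3 r4=0xdf r5=0xd7  N=0 Z=1
after 10: r0=0x00 r1=0xd7 r2=0x0b r3=0xc3 r4=0xc3 r5=0xd7  N=1 Z=0
after 11: r0=0xce r1=0xd7 r2=0x0b r3=0xc3 r4=0xc3 r5=0xd7  N=1 Z=0
-- IRQ taken; context saved, return-PC = 12 --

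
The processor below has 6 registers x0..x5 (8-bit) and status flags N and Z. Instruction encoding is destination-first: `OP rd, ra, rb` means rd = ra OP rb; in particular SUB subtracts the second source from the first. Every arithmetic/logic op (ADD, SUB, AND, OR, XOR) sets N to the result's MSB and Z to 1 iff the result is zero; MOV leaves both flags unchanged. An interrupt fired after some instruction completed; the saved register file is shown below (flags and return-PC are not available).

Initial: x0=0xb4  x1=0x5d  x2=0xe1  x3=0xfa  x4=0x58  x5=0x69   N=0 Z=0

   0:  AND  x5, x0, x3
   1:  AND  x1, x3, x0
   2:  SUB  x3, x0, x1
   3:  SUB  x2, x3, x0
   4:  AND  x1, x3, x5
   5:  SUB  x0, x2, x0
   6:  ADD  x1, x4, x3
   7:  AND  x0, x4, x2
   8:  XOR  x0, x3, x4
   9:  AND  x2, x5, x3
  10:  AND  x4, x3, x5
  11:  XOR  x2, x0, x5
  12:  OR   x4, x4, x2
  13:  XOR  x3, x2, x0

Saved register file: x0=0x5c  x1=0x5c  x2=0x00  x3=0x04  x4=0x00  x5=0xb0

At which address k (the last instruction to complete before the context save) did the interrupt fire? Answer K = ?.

K = 10

after  0: x0=0xb4 x1=0x5d x2=0xe1 x3=0xfa x4=0x58 x5=0xb0  N=1 Z=0
after  1: x0=0xb4 x1=0xb0 x2=0xe1 x3=0xfa x4=0x58 x5=0xb0  N=1 Z=0
after  2: x0=0xb4 x1=0xb0 x2=0xe1 x3=0x04 x4=0x58 x5=0xb0  N=0 Z=0
after  3: x0=0xb4 x1=0xb0 x2=0x50 x3=0x04 x4=0x58 x5=0xb0  N=0 Z=0
after  4: x0=0xb4 x1=0x00 x2=0x50 x3=0x04 x4=0x58 x5=0xb0  N=0 Z=1
after  5: x0=0x9c x1=0x00 x2=0x50 x3=0x04 x4=0x58 x5=0xb0  N=1 Z=0
after  6: x0=0x9c x1=0x5c x2=0x50 x3=0x04 x4=0x58 x5=0xb0  N=0 Z=0
after  7: x0=0x50 x1=0x5c x2=0x50 x3=0x04 x4=0x58 x5=0xb0  N=0 Z=0
after  8: x0=0x5c x1=0x5c x2=0x50 x3=0x04 x4=0x58 x5=0xb0  N=0 Z=0
after  9: x0=0x5c x1=0x5c x2=0x00 x3=0x04 x4=0x58 x5=0xb0  N=0 Z=1
after 10: x0=0x5c x1=0x5c x2=0x00 x3=0x04 x4=0x00 x5=0xb0  N=0 Z=1
-- IRQ taken; context saved, return-PC = 11 --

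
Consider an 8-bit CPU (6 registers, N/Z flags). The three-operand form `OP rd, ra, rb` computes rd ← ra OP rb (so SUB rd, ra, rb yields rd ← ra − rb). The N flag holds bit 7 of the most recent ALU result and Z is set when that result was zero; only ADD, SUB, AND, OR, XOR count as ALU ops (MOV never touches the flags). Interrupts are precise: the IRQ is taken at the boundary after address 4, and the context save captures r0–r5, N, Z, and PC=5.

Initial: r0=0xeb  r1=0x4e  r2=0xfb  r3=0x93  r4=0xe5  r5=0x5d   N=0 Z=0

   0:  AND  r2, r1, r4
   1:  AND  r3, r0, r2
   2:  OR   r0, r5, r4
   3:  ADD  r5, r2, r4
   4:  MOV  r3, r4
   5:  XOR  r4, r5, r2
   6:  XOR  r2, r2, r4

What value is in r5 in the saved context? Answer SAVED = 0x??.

after  0: r0=0xeb r1=0x4e r2=0x44 r3=0x93 r4=0xe5 r5=0x5d  N=0 Z=0
after  1: r0=0xeb r1=0x4e r2=0x44 r3=0x40 r4=0xe5 r5=0x5d  N=0 Z=0
after  2: r0=0xfd r1=0x4e r2=0x44 r3=0x40 r4=0xe5 r5=0x5d  N=1 Z=0
after  3: r0=0xfd r1=0x4e r2=0x44 r3=0x40 r4=0xe5 r5=0x29  N=0 Z=0
after  4: r0=0xfd r1=0x4e r2=0x44 r3=0xe5 r4=0xe5 r5=0x29  N=0 Z=0
-- IRQ taken; context saved, return-PC = 5 --

SAVED = 0x29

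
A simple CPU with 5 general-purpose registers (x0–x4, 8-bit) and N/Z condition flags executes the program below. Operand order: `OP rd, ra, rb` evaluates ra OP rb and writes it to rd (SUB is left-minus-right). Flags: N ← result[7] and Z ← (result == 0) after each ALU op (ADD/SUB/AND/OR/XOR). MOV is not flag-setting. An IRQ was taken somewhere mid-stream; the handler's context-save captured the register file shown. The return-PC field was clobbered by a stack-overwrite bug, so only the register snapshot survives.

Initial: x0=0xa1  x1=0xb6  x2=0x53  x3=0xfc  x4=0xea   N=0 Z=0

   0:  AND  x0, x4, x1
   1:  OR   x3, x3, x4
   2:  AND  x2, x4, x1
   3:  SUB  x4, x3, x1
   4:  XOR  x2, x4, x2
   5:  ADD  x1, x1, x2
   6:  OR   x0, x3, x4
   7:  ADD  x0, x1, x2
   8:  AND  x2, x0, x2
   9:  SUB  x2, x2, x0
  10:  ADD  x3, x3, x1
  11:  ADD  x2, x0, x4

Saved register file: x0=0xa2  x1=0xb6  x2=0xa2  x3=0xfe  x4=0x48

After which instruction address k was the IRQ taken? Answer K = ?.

K = 3

after  0: x0=0xa2 x1=0xb6 x2=0x53 x3=0xfc x4=0xea  N=1 Z=0
after  1: x0=0xa2 x1=0xb6 x2=0x53 x3=0xfe x4=0xea  N=1 Z=0
after  2: x0=0xa2 x1=0xb6 x2=0xa2 x3=0xfe x4=0xea  N=1 Z=0
after  3: x0=0xa2 x1=0xb6 x2=0xa2 x3=0xfe x4=0x48  N=0 Z=0
-- IRQ taken; context saved, return-PC = 4 --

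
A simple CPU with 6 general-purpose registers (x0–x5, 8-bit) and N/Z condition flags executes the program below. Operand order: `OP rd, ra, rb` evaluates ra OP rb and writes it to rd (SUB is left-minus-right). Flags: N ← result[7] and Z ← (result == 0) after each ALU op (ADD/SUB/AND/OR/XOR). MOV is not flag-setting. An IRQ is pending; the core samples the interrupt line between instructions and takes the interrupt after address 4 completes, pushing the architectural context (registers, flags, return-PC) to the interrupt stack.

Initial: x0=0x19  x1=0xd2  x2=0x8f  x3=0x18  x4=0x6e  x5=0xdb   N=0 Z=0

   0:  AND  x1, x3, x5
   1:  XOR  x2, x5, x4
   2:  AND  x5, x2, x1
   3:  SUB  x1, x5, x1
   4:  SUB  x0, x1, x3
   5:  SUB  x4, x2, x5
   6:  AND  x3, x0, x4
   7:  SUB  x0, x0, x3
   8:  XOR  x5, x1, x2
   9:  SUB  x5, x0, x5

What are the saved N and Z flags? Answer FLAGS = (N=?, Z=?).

after  0: x0=0x19 x1=0x18 x2=0x8f x3=0x18 x4=0x6e x5=0xdb  N=0 Z=0
after  1: x0=0x19 x1=0x18 x2=0xb5 x3=0x18 x4=0x6e x5=0xdb  N=1 Z=0
after  2: x0=0x19 x1=0x18 x2=0xb5 x3=0x18 x4=0x6e x5=0x10  N=0 Z=0
after  3: x0=0x19 x1=0xf8 x2=0xb5 x3=0x18 x4=0x6e x5=0x10  N=1 Z=0
after  4: x0=0xe0 x1=0xf8 x2=0xb5 x3=0x18 x4=0x6e x5=0x10  N=1 Z=0
-- IRQ taken; context saved, return-PC = 5 --

FLAGS = (N=1, Z=0)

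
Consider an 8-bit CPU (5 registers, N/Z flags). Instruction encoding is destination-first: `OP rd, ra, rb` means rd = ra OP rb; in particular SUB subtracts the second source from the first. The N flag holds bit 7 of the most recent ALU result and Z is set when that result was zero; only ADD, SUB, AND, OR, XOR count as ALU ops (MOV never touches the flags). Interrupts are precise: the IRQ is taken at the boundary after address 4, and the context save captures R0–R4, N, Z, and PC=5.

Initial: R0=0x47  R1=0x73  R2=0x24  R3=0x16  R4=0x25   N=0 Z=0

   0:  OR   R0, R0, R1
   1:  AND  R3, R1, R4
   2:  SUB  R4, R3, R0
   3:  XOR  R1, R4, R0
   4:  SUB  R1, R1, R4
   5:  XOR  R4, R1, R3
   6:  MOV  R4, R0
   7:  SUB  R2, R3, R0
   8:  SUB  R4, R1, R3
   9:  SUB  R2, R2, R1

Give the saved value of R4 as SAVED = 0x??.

after  0: R0=0x77 R1=0x73 R2=0x24 R3=0x16 R4=0x25  N=0 Z=0
after  1: R0=0x77 R1=0x73 R2=0x24 R3=0x21 R4=0x25  N=0 Z=0
after  2: R0=0x77 R1=0x73 R2=0x24 R3=0x21 R4=0xaa  N=1 Z=0
after  3: R0=0x77 R1=0xdd R2=0x24 R3=0x21 R4=0xaa  N=1 Z=0
after  4: R0=0x77 R1=0x33 R2=0x24 R3=0x21 R4=0xaa  N=0 Z=0
-- IRQ taken; context saved, return-PC = 5 --

SAVED = 0xaa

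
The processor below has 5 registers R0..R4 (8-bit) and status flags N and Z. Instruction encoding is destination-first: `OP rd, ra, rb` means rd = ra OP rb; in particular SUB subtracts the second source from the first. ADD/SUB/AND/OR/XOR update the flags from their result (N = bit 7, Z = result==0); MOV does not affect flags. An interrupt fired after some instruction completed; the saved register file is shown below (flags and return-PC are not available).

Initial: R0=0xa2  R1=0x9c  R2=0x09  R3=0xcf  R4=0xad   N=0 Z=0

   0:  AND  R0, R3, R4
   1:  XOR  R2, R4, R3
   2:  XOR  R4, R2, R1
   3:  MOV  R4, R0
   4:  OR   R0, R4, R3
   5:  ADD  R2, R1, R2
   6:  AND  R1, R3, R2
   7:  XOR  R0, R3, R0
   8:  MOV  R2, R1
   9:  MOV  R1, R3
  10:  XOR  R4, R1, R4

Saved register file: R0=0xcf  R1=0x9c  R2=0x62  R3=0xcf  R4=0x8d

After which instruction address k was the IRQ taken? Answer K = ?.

after  0: R0=0x8d R1=0x9c R2=0x09 R3=0xcf R4=0xad  N=1 Z=0
after  1: R0=0x8d R1=0x9c R2=0x62 R3=0xcf R4=0xad  N=0 Z=0
after  2: R0=0x8d R1=0x9c R2=0x62 R3=0xcf R4=0xfe  N=1 Z=0
after  3: R0=0x8d R1=0x9c R2=0x62 R3=0xcf R4=0x8d  N=1 Z=0
after  4: R0=0xcf R1=0x9c R2=0x62 R3=0xcf R4=0x8d  N=1 Z=0
-- IRQ taken; context saved, return-PC = 5 --

K = 4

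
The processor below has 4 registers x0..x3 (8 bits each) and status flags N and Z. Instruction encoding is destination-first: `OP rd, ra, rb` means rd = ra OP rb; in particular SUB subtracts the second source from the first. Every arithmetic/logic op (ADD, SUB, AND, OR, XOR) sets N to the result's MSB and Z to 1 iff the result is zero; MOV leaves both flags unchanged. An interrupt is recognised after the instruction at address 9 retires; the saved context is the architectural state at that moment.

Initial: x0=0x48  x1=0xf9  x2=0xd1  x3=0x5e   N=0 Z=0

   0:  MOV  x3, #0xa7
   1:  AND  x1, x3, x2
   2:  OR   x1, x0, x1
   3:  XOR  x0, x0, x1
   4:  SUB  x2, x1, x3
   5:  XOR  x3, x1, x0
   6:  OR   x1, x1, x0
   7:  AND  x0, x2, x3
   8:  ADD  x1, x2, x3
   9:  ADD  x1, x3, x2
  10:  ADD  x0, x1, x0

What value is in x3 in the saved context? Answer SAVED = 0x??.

after  0: x0=0x48 x1=0xf9 x2=0xd1 x3=0xa7  N=0 Z=0
after  1: x0=0x48 x1=0x81 x2=0xd1 x3=0xa7  N=1 Z=0
after  2: x0=0x48 x1=0xc9 x2=0xd1 x3=0xa7  N=1 Z=0
after  3: x0=0x81 x1=0xc9 x2=0xd1 x3=0xa7  N=1 Z=0
after  4: x0=0x81 x1=0xc9 x2=0x22 x3=0xa7  N=0 Z=0
after  5: x0=0x81 x1=0xc9 x2=0x22 x3=0x48  N=0 Z=0
after  6: x0=0x81 x1=0xc9 x2=0x22 x3=0x48  N=1 Z=0
after  7: x0=0x00 x1=0xc9 x2=0x22 x3=0x48  N=0 Z=1
after  8: x0=0x00 x1=0x6a x2=0x22 x3=0x48  N=0 Z=0
after  9: x0=0x00 x1=0x6a x2=0x22 x3=0x48  N=0 Z=0
-- IRQ taken; context saved, return-PC = 10 --

SAVED = 0x48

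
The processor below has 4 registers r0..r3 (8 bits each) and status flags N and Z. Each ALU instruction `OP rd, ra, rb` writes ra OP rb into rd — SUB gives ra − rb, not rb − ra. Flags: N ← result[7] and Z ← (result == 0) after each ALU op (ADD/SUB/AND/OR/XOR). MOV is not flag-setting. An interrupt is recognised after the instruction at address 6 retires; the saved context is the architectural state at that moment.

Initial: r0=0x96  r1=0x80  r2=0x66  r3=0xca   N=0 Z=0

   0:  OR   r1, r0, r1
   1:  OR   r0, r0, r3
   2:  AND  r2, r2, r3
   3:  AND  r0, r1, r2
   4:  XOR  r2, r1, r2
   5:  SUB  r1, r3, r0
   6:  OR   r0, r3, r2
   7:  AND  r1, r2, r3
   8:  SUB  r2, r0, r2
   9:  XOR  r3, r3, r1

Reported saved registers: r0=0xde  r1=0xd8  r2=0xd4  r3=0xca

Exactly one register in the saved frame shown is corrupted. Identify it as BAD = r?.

after  0: r0=0x96 r1=0x96 r2=0x66 r3=0xca  N=1 Z=0
after  1: r0=0xde r1=0x96 r2=0x66 r3=0xca  N=1 Z=0
after  2: r0=0xde r1=0x96 r2=0x42 r3=0xca  N=0 Z=0
after  3: r0=0x02 r1=0x96 r2=0x42 r3=0xca  N=0 Z=0
after  4: r0=0x02 r1=0x96 r2=0xd4 r3=0xca  N=1 Z=0
after  5: r0=0x02 r1=0xc8 r2=0xd4 r3=0xca  N=1 Z=0
after  6: r0=0xde r1=0xc8 r2=0xd4 r3=0xca  N=1 Z=0
-- IRQ taken; context saved, return-PC = 7 --
mismatch: r1: reported 0xd8 vs actual 0xc8

BAD = r1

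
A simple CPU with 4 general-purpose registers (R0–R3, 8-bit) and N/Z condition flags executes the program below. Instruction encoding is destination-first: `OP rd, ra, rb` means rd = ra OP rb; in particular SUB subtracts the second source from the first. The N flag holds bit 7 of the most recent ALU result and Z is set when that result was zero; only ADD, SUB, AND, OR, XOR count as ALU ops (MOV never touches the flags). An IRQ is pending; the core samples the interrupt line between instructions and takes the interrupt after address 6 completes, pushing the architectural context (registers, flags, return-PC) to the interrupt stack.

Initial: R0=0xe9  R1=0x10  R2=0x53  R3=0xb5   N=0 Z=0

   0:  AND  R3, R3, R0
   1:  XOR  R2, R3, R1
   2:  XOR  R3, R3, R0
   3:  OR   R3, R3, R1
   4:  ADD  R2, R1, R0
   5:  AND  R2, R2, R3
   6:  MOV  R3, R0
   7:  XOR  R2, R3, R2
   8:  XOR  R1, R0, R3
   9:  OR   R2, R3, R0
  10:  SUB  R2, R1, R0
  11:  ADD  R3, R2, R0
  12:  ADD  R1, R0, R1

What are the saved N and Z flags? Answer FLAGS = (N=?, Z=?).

after  0: R0=0xe9 R1=0x10 R2=0x53 R3=0xa1  N=1 Z=0
after  1: R0=0xe9 R1=0x10 R2=0xb1 R3=0xa1  N=1 Z=0
after  2: R0=0xe9 R1=0x10 R2=0xb1 R3=0x48  N=0 Z=0
after  3: R0=0xe9 R1=0x10 R2=0xb1 R3=0x58  N=0 Z=0
after  4: R0=0xe9 R1=0x10 R2=0xf9 R3=0x58  N=1 Z=0
after  5: R0=0xe9 R1=0x10 R2=0x58 R3=0x58  N=0 Z=0
after  6: R0=0xe9 R1=0x10 R2=0x58 R3=0xe9  N=0 Z=0
-- IRQ taken; context saved, return-PC = 7 --

FLAGS = (N=0, Z=0)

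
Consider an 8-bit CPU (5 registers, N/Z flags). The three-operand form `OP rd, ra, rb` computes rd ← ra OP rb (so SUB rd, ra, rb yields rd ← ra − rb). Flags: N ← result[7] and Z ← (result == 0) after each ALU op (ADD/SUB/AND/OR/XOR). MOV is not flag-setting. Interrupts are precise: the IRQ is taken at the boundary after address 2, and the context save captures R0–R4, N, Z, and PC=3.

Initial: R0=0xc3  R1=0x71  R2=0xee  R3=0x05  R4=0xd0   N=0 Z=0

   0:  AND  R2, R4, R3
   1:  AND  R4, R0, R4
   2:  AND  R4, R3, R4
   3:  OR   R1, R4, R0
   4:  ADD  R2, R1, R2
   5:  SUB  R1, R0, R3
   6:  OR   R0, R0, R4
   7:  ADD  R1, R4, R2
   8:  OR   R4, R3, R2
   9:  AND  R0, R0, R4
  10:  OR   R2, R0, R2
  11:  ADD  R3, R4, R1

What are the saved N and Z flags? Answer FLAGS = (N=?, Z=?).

FLAGS = (N=0, Z=1)

after  0: R0=0xc3 R1=0x71 R2=0x00 R3=0x05 R4=0xd0  N=0 Z=1
after  1: R0=0xc3 R1=0x71 R2=0x00 R3=0x05 R4=0xc0  N=1 Z=0
after  2: R0=0xc3 R1=0x71 R2=0x00 R3=0x05 R4=0x00  N=0 Z=1
-- IRQ taken; context saved, return-PC = 3 --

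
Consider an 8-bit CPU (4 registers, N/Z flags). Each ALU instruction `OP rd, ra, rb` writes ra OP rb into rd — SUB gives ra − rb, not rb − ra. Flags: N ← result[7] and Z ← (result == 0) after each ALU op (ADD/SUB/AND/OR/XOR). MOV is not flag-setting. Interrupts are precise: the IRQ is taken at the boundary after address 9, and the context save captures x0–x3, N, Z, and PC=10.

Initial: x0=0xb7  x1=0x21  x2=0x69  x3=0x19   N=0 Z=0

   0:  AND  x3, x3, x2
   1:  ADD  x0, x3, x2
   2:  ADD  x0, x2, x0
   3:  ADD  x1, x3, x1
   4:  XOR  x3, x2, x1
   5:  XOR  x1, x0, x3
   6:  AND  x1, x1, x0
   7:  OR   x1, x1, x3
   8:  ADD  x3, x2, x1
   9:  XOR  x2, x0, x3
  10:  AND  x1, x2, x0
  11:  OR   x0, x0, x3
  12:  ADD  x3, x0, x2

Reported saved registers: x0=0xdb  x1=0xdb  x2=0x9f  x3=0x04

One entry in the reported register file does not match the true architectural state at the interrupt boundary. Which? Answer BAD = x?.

BAD = x3

after  0: x0=0xb7 x1=0x21 x2=0x69 x3=0x09  N=0 Z=0
after  1: x0=0x72 x1=0x21 x2=0x69 x3=0x09  N=0 Z=0
after  2: x0=0xdb x1=0x21 x2=0x69 x3=0x09  N=1 Z=0
after  3: x0=0xdb x1=0x2a x2=0x69 x3=0x09  N=0 Z=0
after  4: x0=0xdb x1=0x2a x2=0x69 x3=0x43  N=0 Z=0
after  5: x0=0xdb x1=0x98 x2=0x69 x3=0x43  N=1 Z=0
after  6: x0=0xdb x1=0x98 x2=0x69 x3=0x43  N=1 Z=0
after  7: x0=0xdb x1=0xdb x2=0x69 x3=0x43  N=1 Z=0
after  8: x0=0xdb x1=0xdb x2=0x69 x3=0x44  N=0 Z=0
after  9: x0=0xdb x1=0xdb x2=0x9f x3=0x44  N=1 Z=0
-- IRQ taken; context saved, return-PC = 10 --
mismatch: x3: reported 0x04 vs actual 0x44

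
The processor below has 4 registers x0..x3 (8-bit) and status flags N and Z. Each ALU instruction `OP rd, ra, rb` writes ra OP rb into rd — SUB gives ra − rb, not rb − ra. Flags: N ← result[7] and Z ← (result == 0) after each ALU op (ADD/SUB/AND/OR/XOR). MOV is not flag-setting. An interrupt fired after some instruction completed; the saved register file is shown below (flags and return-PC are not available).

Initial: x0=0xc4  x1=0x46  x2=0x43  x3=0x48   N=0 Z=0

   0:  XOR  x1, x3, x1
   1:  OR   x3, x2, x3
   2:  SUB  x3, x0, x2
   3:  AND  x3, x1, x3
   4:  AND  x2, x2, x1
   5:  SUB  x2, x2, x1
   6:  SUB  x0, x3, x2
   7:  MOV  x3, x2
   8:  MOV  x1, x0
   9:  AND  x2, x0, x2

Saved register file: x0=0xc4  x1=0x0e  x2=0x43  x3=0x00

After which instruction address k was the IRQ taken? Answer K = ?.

K = 3

after  0: x0=0xc4 x1=0x0e x2=0x43 x3=0x48  N=0 Z=0
after  1: x0=0xc4 x1=0x0e x2=0x43 x3=0x4b  N=0 Z=0
after  2: x0=0xc4 x1=0x0e x2=0x43 x3=0x81  N=1 Z=0
after  3: x0=0xc4 x1=0x0e x2=0x43 x3=0x00  N=0 Z=1
-- IRQ taken; context saved, return-PC = 4 --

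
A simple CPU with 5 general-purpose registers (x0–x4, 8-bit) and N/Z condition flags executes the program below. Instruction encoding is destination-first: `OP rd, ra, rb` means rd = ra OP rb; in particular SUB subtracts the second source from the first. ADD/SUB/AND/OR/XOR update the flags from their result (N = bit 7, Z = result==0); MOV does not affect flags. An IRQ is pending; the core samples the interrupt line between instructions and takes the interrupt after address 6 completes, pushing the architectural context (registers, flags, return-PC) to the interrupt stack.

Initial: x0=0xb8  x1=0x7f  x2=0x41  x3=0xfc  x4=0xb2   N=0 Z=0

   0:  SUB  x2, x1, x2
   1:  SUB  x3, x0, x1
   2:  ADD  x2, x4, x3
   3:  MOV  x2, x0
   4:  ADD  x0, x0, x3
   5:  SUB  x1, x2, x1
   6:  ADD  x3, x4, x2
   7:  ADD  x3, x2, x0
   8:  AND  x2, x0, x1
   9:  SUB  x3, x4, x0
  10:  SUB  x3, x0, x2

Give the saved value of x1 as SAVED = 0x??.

SAVED = 0x39

after  0: x0=0xb8 x1=0x7f x2=0x3e x3=0xfc x4=0xb2  N=0 Z=0
after  1: x0=0xb8 x1=0x7f x2=0x3e x3=0x39 x4=0xb2  N=0 Z=0
after  2: x0=0xb8 x1=0x7f x2=0xeb x3=0x39 x4=0xb2  N=1 Z=0
after  3: x0=0xb8 x1=0x7f x2=0xb8 x3=0x39 x4=0xb2  N=1 Z=0
after  4: x0=0xf1 x1=0x7f x2=0xb8 x3=0x39 x4=0xb2  N=1 Z=0
after  5: x0=0xf1 x1=0x39 x2=0xb8 x3=0x39 x4=0xb2  N=0 Z=0
after  6: x0=0xf1 x1=0x39 x2=0xb8 x3=0x6a x4=0xb2  N=0 Z=0
-- IRQ taken; context saved, return-PC = 7 --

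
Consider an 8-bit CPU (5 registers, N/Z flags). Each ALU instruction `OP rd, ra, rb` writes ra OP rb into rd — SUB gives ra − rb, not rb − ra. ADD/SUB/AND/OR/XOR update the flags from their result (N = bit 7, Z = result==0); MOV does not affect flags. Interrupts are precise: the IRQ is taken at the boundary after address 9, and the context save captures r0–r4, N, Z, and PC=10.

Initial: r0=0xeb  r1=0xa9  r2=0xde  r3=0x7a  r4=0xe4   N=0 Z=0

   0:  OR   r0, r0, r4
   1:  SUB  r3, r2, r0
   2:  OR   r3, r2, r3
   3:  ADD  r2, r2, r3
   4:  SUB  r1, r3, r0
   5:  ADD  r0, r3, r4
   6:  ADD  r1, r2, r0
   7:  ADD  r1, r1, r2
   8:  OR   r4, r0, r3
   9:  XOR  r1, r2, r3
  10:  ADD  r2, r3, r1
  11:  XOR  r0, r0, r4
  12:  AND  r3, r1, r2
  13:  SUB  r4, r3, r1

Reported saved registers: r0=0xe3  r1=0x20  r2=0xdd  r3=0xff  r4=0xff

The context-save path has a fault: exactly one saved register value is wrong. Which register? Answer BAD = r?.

BAD = r1

after  0: r0=0xef r1=0xa9 r2=0xde r3=0x7a r4=0xe4  N=1 Z=0
after  1: r0=0xef r1=0xa9 r2=0xde r3=0xef r4=0xe4  N=1 Z=0
after  2: r0=0xef r1=0xa9 r2=0xde r3=0xff r4=0xe4  N=1 Z=0
after  3: r0=0xef r1=0xa9 r2=0xdd r3=0xff r4=0xe4  N=1 Z=0
after  4: r0=0xef r1=0x10 r2=0xdd r3=0xff r4=0xe4  N=0 Z=0
after  5: r0=0xe3 r1=0x10 r2=0xdd r3=0xff r4=0xe4  N=1 Z=0
after  6: r0=0xe3 r1=0xc0 r2=0xdd r3=0xff r4=0xe4  N=1 Z=0
after  7: r0=0xe3 r1=0x9d r2=0xdd r3=0xff r4=0xe4  N=1 Z=0
after  8: r0=0xe3 r1=0x9d r2=0xdd r3=0xff r4=0xff  N=1 Z=0
after  9: r0=0xe3 r1=0x22 r2=0xdd r3=0xff r4=0xff  N=0 Z=0
-- IRQ taken; context saved, return-PC = 10 --
mismatch: r1: reported 0x20 vs actual 0x22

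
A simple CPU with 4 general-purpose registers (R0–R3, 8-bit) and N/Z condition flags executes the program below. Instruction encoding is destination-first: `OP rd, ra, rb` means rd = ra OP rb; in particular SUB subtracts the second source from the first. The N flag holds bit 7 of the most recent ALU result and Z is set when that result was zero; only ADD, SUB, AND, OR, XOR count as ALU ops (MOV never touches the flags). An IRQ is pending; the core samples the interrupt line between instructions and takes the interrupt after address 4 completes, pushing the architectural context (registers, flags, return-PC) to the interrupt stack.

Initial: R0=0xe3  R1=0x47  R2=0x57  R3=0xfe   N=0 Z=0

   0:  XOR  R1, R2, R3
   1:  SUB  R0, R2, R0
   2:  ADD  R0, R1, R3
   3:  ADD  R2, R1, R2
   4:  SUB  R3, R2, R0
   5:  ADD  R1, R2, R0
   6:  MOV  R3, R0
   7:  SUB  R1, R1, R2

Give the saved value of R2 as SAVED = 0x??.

after  0: R0=0xe3 R1=0xa9 R2=0x57 R3=0xfe  N=1 Z=0
after  1: R0=0x74 R1=0xa9 R2=0x57 R3=0xfe  N=0 Z=0
after  2: R0=0xa7 R1=0xa9 R2=0x57 R3=0xfe  N=1 Z=0
after  3: R0=0xa7 R1=0xa9 R2=0x00 R3=0xfe  N=0 Z=1
after  4: R0=0xa7 R1=0xa9 R2=0x00 R3=0x59  N=0 Z=0
-- IRQ taken; context saved, return-PC = 5 --

SAVED = 0x00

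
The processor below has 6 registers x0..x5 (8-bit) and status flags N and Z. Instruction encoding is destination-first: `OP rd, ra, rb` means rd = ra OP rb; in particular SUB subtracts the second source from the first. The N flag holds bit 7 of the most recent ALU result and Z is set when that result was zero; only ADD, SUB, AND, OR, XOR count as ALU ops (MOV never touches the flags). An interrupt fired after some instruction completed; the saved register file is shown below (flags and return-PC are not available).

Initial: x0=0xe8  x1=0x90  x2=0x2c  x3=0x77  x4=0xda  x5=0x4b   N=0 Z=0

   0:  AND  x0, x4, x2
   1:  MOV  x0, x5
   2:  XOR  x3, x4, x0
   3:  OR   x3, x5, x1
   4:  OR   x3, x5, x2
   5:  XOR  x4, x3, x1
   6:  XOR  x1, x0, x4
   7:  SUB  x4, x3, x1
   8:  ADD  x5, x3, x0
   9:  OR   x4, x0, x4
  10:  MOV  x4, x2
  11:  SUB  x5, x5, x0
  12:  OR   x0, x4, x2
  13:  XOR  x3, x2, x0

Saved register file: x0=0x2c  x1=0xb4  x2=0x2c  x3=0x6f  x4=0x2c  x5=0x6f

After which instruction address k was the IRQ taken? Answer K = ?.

K = 12

after  0: x0=0x08 x1=0x90 x2=0x2c x3=0x77 x4=0xda x5=0x4b  N=0 Z=0
after  1: x0=0x4b x1=0x90 x2=0x2c x3=0x77 x4=0xda x5=0x4b  N=0 Z=0
after  2: x0=0x4b x1=0x90 x2=0x2c x3=0x91 x4=0xda x5=0x4b  N=1 Z=0
after  3: x0=0x4b x1=0x90 x2=0x2c x3=0xdb x4=0xda x5=0x4b  N=1 Z=0
after  4: x0=0x4b x1=0x90 x2=0x2c x3=0x6f x4=0xda x5=0x4b  N=0 Z=0
after  5: x0=0x4b x1=0x90 x2=0x2c x3=0x6f x4=0xff x5=0x4b  N=1 Z=0
after  6: x0=0x4b x1=0xb4 x2=0x2c x3=0x6f x4=0xff x5=0x4b  N=1 Z=0
after  7: x0=0x4b x1=0xb4 x2=0x2c x3=0x6f x4=0xbb x5=0x4b  N=1 Z=0
after  8: x0=0x4b x1=0xb4 x2=0x2c x3=0x6f x4=0xbb x5=0xba  N=1 Z=0
after  9: x0=0x4b x1=0xb4 x2=0x2c x3=0x6f x4=0xfb x5=0xba  N=1 Z=0
after 10: x0=0x4b x1=0xb4 x2=0x2c x3=0x6f x4=0x2c x5=0xba  N=1 Z=0
after 11: x0=0x4b x1=0xb4 x2=0x2c x3=0x6f x4=0x2c x5=0x6f  N=0 Z=0
after 12: x0=0x2c x1=0xb4 x2=0x2c x3=0x6f x4=0x2c x5=0x6f  N=0 Z=0
-- IRQ taken; context saved, return-PC = 13 --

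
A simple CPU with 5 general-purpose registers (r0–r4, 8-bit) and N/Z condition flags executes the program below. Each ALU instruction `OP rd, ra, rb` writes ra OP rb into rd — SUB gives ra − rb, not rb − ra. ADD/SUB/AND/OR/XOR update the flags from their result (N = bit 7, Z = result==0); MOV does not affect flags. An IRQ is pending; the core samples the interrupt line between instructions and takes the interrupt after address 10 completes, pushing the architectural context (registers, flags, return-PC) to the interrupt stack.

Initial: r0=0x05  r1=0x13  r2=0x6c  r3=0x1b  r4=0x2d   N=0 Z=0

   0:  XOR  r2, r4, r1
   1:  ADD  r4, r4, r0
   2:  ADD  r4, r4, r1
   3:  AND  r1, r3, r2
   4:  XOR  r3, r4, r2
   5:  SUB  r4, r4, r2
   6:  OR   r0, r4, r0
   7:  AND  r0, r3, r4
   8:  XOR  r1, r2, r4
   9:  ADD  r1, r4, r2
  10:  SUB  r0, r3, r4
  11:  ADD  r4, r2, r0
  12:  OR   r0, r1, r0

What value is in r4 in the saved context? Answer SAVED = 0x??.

SAVED = 0x07

after  0: r0=0x05 r1=0x13 r2=0x3e r3=0x1b r4=0x2d  N=0 Z=0
after  1: r0=0x05 r1=0x13 r2=0x3e r3=0x1b r4=0x32  N=0 Z=0
after  2: r0=0x05 r1=0x13 r2=0x3e r3=0x1b r4=0x45  N=0 Z=0
after  3: r0=0x05 r1=0x1a r2=0x3e r3=0x1b r4=0x45  N=0 Z=0
after  4: r0=0x05 r1=0x1a r2=0x3e r3=0x7b r4=0x45  N=0 Z=0
after  5: r0=0x05 r1=0x1a r2=0x3e r3=0x7b r4=0x07  N=0 Z=0
after  6: r0=0x07 r1=0x1a r2=0x3e r3=0x7b r4=0x07  N=0 Z=0
after  7: r0=0x03 r1=0x1a r2=0x3e r3=0x7b r4=0x07  N=0 Z=0
after  8: r0=0x03 r1=0x39 r2=0x3e r3=0x7b r4=0x07  N=0 Z=0
after  9: r0=0x03 r1=0x45 r2=0x3e r3=0x7b r4=0x07  N=0 Z=0
after 10: r0=0x74 r1=0x45 r2=0x3e r3=0x7b r4=0x07  N=0 Z=0
-- IRQ taken; context saved, return-PC = 11 --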